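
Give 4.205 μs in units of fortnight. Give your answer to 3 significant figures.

1 microsecond = 8.26720e-13 fortnight.
Thus 4.205 × 8.26720e-13 ≈ 3.48e-12 fortnight.

3.48e-12 fortnights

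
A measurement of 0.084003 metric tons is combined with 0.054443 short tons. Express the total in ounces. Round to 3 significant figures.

4710 ounces

0.084003 t = 2963.12 oz and 0.054443 short ton = 1742.18 oz.
2963.12 + 1742.18 ≈ 4710 oz.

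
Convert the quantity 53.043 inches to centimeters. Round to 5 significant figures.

134.73 cm

1 inch = 2.54000 cm.
Then 53.043 × 2.54000 ≈ 134.73 cm.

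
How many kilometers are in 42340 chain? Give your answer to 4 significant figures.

851.7 kilometers

1 chain = 0.0201168 km.
42340 × 0.0201168 ≈ 851.7 km.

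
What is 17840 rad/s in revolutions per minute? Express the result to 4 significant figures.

1 rad/s = 9.54930 revolutions per minute.
Then 17840 × 9.54930 ≈ 170400 rpm.

170400 revolutions per minute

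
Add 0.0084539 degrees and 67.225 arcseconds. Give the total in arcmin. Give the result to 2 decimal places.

1.63 arcmin

0.0084539 ° = 0.507234 arcmin and 67.225 arcsec = 1.12042 arcmin.
0.507234 + 1.12042 ≈ 1.63 arcmin.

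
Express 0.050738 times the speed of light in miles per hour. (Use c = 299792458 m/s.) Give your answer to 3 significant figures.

3.40 × 10^7 mph

1 c = 6.70617 × 10^8 mph.
Thus 0.050738 × 6.70617 × 10^8 ≈ 3.40 × 10^7 mph.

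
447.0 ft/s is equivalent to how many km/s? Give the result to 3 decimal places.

0.136 kilometers per second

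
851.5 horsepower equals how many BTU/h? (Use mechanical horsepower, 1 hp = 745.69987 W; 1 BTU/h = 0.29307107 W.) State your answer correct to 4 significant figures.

2.167e+6 BTU/h

1 horsepower = 2544.43 BTU per hour.
851.5 × 2544.43 ≈ 2.167e+6 BTU/h.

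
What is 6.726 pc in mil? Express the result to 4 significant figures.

8.171e+21 mils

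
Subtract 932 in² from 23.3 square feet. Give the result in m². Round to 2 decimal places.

1.56 m²

23.3 ft² = 2.16464 m² and 932 in² = 0.601289 m².
2.16464 − 0.601289 ≈ 1.56 m².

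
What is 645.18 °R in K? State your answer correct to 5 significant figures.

358.43 kelvins

°R = K × 9/5.
Applying the formula gives 358.43 K.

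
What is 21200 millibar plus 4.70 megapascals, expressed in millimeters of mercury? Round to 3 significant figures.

51200 mmHg

21200 mbar = 15901.3 mmHg and 4.70 MPa = 35252.9 mmHg.
15901.3 + 35252.9 ≈ 51200 mmHg.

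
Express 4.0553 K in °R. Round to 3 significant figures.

7.30 °R

°R = K × 9/5.
Applying the formula gives 7.30 °R.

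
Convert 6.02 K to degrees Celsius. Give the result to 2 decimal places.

-267.13 °C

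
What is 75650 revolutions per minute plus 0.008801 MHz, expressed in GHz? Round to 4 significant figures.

1.006e-5 gigahertz

75650 rpm = 1.26083e-6 GHz and 0.008801 MHz = 8.80100e-6 GHz.
1.26083e-6 + 8.80100e-6 ≈ 1.006e-5 GHz.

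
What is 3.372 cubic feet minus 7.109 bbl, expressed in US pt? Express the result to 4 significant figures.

-2187 US pt

3.372 ft³ = 201.794 US pt and 7.109 bbl = 2388.62 US pt.
201.794 − 2388.62 ≈ -2187 US pt.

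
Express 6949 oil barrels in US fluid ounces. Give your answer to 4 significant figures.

3.736e+7 US fluid ounces

1 oil barrel = 5376.00 US fl oz.
6949 × 5376.00 ≈ 3.736e+7 US fl oz.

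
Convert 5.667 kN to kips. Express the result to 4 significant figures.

1 kN = 0.224809 kip.
Thus 5.667 × 0.224809 ≈ 1.274 kip.

1.274 kip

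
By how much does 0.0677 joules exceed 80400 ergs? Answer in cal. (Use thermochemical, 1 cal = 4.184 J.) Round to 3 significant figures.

0.0677 J = 0.0161807 cal and 80400 erg = 0.00192161 cal.
0.0161807 − 0.00192161 ≈ 0.0143 cal.

0.0143 cal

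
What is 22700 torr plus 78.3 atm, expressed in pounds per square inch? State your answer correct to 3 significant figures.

1590 pounds per square inch

22700 torr = 438.945 psi and 78.3 atm = 1150.69 psi.
438.945 + 1150.69 ≈ 1590 psi.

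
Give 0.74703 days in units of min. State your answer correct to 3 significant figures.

1080 min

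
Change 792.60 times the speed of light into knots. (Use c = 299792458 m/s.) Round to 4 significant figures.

1 speed of light = 5.82750 × 10^8 knots.
Then 792.60 × 5.82750 × 10^8 ≈ 4.619 × 10^11 kn.

4.619 × 10^11 kn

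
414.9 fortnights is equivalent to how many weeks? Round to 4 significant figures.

829.8 wk

1 fortnight = 2.00000 wk.
414.9 × 2.00000 ≈ 829.8 wk.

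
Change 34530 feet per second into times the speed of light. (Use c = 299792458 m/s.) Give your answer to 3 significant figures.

1 foot per second = 1.01670 × 10^-9 c.
So 34530 × 1.01670 × 10^-9 ≈ 3.51 × 10^-5 c.

3.51 × 10^-5 times the speed of light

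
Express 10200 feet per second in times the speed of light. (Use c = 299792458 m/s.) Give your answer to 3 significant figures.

1 foot per second = 1.01670 × 10^-9 c.
Then 10200 × 1.01670 × 10^-9 ≈ 1.04 × 10^-5 c.

1.04 × 10^-5 times the speed of light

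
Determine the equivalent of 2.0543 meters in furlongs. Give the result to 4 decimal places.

0.0102 furlongs

1 meter = 0.00497097 furlongs.
2.0543 × 0.00497097 ≈ 0.0102 furlong.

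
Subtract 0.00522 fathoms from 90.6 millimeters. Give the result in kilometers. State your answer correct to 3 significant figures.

8.11e-5 kilometers

90.6 mm = 9.06000e-5 km and 0.00522 fathom = 9.54634e-6 km.
9.06000e-5 − 9.54634e-6 ≈ 8.11e-5 km.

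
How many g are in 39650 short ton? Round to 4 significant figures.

3.597 × 10^10 g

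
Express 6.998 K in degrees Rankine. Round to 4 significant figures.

°R = K × 9/5.
Applying the formula gives 12.60 °R.

12.60 degrees Rankine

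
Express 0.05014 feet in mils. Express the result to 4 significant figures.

1 ft = 12000.0 mil.
0.05014 × 12000.0 ≈ 601.7 mil.

601.7 mils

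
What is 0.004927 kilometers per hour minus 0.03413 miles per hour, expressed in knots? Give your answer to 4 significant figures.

0.004927 km/h = 0.00266037 kn and 0.03413 mph = 0.0296582 kn.
0.00266037 − 0.0296582 ≈ -0.02700 kn.

-0.02700 kn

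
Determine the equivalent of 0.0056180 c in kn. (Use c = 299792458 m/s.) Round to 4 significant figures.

1 speed of light = 5.82750e+8 knots.
0.0056180 × 5.82750e+8 ≈ 3.274e+6 kn.

3.274e+6 kn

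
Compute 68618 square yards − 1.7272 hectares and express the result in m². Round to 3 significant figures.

68618 yd² = 57373.4 m² and 1.7272 ha = 17272.0 m².
57373.4 − 17272.0 ≈ 40100 m².

40100 m²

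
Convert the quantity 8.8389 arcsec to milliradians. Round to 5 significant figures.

1 arcsecond = 0.00484814 mrad.
Then 8.8389 × 0.00484814 ≈ 0.042852 mrad.

0.042852 milliradians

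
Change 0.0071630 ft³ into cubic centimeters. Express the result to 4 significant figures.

1 ft³ = 28316.8 cm³.
Thus 0.0071630 × 28316.8 ≈ 202.8 cm³.

202.8 cubic centimeters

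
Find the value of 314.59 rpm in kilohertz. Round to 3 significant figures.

0.00524 kilohertz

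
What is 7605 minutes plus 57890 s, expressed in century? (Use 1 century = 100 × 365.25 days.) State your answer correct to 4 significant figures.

0.0001629 century

7605 min = 0.000144593 century and 57890 s = 1.83442e-5 century.
0.000144593 + 1.83442e-5 ≈ 0.0001629 century.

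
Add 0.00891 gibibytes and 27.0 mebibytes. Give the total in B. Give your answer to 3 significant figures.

0.00891 GiB = 9.56704 × 10^6 B and 27.0 MiB = 2.83116 × 10^7 B.
9.56704 × 10^6 + 2.83116 × 10^7 ≈ 3.79 × 10^7 B.

3.79 × 10^7 bytes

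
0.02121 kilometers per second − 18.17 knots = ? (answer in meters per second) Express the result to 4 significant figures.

11.86 meters per second

0.02121 km/s = 21.2100 m/s and 18.17 kn = 9.34746 m/s.
21.2100 − 9.34746 ≈ 11.86 m/s.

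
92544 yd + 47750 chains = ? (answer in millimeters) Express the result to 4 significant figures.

92544 yd = 8.46222e+7 mm and 47750 chain = 9.60577e+8 mm.
8.46222e+7 + 9.60577e+8 ≈ 1.045e+9 mm.

1.045e+9 millimeters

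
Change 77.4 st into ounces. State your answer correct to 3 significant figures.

17300 ounces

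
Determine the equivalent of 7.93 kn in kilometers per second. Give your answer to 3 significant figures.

1 knot = 0.000514444 kilometers per second.
So 7.93 × 0.000514444 ≈ 0.00408 km/s.

0.00408 kilometers per second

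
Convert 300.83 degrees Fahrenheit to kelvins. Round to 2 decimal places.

422.50 K

K = (°F + 459.67) × 5/9.
Applying the formula gives 422.50 K.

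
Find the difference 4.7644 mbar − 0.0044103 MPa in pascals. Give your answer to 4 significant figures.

-3934 pascals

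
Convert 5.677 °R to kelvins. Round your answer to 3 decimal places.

°R = K × 9/5.
Applying the formula gives 3.154 K.

3.154 K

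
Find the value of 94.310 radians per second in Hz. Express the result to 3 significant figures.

15.0 Hz

1 radian per second = 0.159155 hertz.
Then 94.310 × 0.159155 ≈ 15.0 Hz.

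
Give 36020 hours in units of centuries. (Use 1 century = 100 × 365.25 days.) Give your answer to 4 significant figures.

0.04109 centuries

1 h = 1.14077 × 10^-6 centuries.
Then 36020 × 1.14077 × 10^-6 ≈ 0.04109 century.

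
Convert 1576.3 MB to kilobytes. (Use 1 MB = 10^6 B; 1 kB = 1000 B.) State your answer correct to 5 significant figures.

1.5763e+6 kB

1 megabyte = 1000.00 kilobytes.
1576.3 × 1000.00 ≈ 1.5763e+6 kB.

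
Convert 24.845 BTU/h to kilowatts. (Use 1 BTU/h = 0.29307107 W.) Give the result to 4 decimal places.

1 BTU per hour = 0.000293071 kW.
Then 24.845 × 0.000293071 ≈ 0.0073 kW.

0.0073 kW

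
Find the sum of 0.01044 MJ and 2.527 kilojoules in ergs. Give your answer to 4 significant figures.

1.297 × 10^11 erg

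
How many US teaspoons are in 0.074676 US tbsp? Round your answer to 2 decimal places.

0.22 US tsp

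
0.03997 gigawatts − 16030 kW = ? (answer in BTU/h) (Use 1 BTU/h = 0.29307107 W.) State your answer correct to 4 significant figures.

0.03997 GW = 1.36383e+8 BTU/h and 16030 kW = 5.46966e+7 BTU/h.
1.36383e+8 − 5.46966e+7 ≈ 8.169e+7 BTU/h.

8.169e+7 BTU/h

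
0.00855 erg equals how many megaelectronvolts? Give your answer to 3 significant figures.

1 erg = 624151 MeV.
Thus 0.00855 × 624151 ≈ 5340 MeV.

5340 megaelectronvolts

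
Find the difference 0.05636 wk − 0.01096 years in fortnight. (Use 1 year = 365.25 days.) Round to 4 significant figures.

-0.2578 fortnights

0.05636 wk = 0.0281800 fortnight and 0.01096 yr = 0.285939 fortnight.
0.0281800 − 0.285939 ≈ -0.2578 fortnight.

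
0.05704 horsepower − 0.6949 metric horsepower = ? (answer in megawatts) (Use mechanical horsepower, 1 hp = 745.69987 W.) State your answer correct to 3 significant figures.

-0.000469 megawatts

0.05704 hp = 4.25347e-5 MW and 0.6949 PS = 0.000511098 MW.
4.25347e-5 − 0.000511098 ≈ -0.000469 MW.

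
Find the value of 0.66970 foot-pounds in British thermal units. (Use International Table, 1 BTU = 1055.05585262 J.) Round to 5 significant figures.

0.00086061 BTU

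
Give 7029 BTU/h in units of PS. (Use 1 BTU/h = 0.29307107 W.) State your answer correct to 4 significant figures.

2.801 PS

1 BTU per hour = 0.000398466 PS.
7029 × 0.000398466 ≈ 2.801 PS.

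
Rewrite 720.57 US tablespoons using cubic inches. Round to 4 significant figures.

650.2 in³

1 US tbsp = 0.902344 cubic inches.
Then 720.57 × 0.902344 ≈ 650.2 in³.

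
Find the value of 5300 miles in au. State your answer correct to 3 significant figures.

5.70 × 10^-5 au

1 mi = 1.07578 × 10^-8 astronomical units.
Thus 5300 × 1.07578 × 10^-8 ≈ 5.70 × 10^-5 au.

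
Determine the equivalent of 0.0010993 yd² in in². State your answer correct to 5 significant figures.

1.4247 in²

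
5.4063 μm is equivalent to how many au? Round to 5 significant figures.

3.6139e-17 astronomical units

1 micrometer = 6.68459e-18 astronomical units.
Then 5.4063 × 6.68459e-18 ≈ 3.6139e-17 au.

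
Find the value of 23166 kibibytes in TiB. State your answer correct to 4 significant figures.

2.158 × 10^-5 TiB

1 kibibyte = 9.31323 × 10^-10 tebibytes.
Thus 23166 × 9.31323 × 10^-10 ≈ 2.158 × 10^-5 TiB.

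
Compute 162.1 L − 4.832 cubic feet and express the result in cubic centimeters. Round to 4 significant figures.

162.1 L = 162100 cm³ and 4.832 ft³ = 136827 cm³.
162100 − 136827 ≈ 25270 cm³.

25270 cm³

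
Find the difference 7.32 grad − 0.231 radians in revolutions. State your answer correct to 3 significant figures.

7.32 grad = 0.0183000 rev and 0.231 rad = 0.0367648 rev.
0.0183000 − 0.0367648 ≈ -0.0185 rev.

-0.0185 rev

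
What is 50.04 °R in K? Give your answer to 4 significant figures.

°R = K × 9/5.
Applying the formula gives 27.80 K.

27.80 K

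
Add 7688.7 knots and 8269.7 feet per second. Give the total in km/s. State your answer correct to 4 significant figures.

6.476 kilometers per second

7688.7 kn = 3.95541 km/s and 8269.7 ft/s = 2.52060 km/s.
3.95541 + 2.52060 ≈ 6.476 km/s.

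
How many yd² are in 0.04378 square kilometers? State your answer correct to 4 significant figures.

52360 square yards

1 km² = 1.19599e+6 square yards.
Thus 0.04378 × 1.19599e+6 ≈ 52360 yd².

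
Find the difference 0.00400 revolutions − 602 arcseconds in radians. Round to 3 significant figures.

0.00400 rev = 0.0251327 rad and 602 arcsec = 0.00291858 rad.
0.0251327 − 0.00291858 ≈ 0.0222 rad.

0.0222 rad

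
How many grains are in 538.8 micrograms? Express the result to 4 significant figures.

1 μg = 1.54324e-5 grains.
Then 538.8 × 1.54324e-5 ≈ 0.008315 gr.

0.008315 grains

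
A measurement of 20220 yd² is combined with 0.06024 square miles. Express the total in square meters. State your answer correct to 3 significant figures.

173000 m²

20220 yd² = 16906.5 m² and 0.06024 mi² = 156021 m².
16906.5 + 156021 ≈ 173000 m².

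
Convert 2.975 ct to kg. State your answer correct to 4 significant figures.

1 carat = 0.000200000 kilograms.
So 2.975 × 0.000200000 ≈ 0.0005950 kg.

0.0005950 kilograms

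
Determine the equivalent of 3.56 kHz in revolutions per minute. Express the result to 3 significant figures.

214000 revolutions per minute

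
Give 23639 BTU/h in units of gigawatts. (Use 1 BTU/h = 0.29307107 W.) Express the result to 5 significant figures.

1 BTU per hour = 2.93071e-10 GW.
So 23639 × 2.93071e-10 ≈ 6.9279e-6 GW.

6.9279e-6 GW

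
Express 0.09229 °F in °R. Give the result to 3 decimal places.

459.762 °R

°R = °F + 459.67.
Applying the formula gives 459.762 °R.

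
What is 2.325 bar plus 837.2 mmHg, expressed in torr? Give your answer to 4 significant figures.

2.325 bar = 1743.89 torr and 837.2 mmHg = 837.200 torr.
1743.89 + 837.200 ≈ 2581 torr.

2581 torr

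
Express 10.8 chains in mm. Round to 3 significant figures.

1 chain = 20116.8 mm.
10.8 × 20116.8 ≈ 217000 mm.

217000 mm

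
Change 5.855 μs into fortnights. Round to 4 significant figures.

4.840e-12 fortnight

1 microsecond = 8.26720e-13 fortnights.
Then 5.855 × 8.26720e-13 ≈ 4.840e-12 fortnight.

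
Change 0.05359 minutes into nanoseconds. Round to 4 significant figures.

1 min = 6.00000 × 10^10 ns.
Thus 0.05359 × 6.00000 × 10^10 ≈ 3.215 × 10^9 ns.

3.215 × 10^9 ns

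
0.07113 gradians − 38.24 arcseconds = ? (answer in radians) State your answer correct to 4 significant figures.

0.07113 grad = 0.00111731 rad and 38.24 arcsec = 0.000185393 rad.
0.00111731 − 0.000185393 ≈ 0.0009319 rad.

0.0009319 rad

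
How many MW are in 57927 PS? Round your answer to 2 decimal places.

42.61 megawatts

1 metric horsepower = 0.000735499 MW.
Then 57927 × 0.000735499 ≈ 42.61 MW.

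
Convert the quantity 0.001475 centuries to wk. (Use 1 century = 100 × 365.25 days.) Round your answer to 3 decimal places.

7.696 weeks

1 century = 5217.86 wk.
Then 0.001475 × 5217.86 ≈ 7.696 wk.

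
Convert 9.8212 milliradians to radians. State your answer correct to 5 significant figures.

0.0098212 radians

1 milliradian = 0.00100000 radians.
Thus 9.8212 × 0.00100000 ≈ 0.0098212 rad.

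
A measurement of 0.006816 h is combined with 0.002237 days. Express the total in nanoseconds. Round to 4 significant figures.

0.006816 h = 2.45376 × 10^10 ns and 0.002237 d = 1.93277 × 10^11 ns.
2.45376 × 10^10 + 1.93277 × 10^11 ≈ 2.178 × 10^11 ns.

2.178 × 10^11 nanoseconds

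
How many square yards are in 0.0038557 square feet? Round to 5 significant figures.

1 square foot = 0.111111 yd².
0.0038557 × 0.111111 ≈ 0.00042841 yd².

0.00042841 yd²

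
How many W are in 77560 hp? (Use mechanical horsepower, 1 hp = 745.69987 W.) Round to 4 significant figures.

5.784e+7 W

1 horsepower = 745.700 W.
So 77560 × 745.700 ≈ 5.784e+7 W.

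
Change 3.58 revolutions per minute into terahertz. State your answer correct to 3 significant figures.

5.97e-14 THz

1 revolution per minute = 1.66667e-14 THz.
Thus 3.58 × 1.66667e-14 ≈ 5.97e-14 THz.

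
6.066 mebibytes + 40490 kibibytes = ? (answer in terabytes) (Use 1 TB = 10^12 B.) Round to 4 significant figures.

4.782 × 10^-5 terabytes

6.066 MiB = 6.36066 × 10^-6 TB and 40490 KiB = 4.14618 × 10^-5 TB.
6.36066 × 10^-6 + 4.14618 × 10^-5 ≈ 4.782 × 10^-5 TB.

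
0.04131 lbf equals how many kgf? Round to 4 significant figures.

1 lbf = 0.453592 kgf.
Then 0.04131 × 0.453592 ≈ 0.01874 kgf.

0.01874 kgf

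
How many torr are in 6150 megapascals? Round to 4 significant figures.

4.613e+7 torr

1 megapascal = 7500.62 torr.
Then 6150 × 7500.62 ≈ 4.613e+7 torr.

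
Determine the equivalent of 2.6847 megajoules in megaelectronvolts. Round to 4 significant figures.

1.676e+19 megaelectronvolts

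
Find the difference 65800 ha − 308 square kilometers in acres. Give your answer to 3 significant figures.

65800 ha = 162595 acre and 308 km² = 76108.5 acre.
162595 − 76108.5 ≈ 86500 acre.

86500 acres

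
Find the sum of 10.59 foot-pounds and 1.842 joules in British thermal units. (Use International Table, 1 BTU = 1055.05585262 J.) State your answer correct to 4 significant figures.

0.01535 British thermal units

10.59 ft·lbf = 0.0136089 BTU and 1.842 J = 0.00174588 BTU.
0.0136089 + 0.00174588 ≈ 0.01535 BTU.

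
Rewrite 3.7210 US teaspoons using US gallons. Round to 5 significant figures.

0.0048451 US gallons

1 US teaspoon = 0.001302083 US gal.
3.7210 × 0.001302083 ≈ 0.0048451 US gal.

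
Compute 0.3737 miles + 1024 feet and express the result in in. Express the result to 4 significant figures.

35970 in

0.3737 mi = 23677.6 in and 1024 ft = 12288.0 in.
23677.6 + 12288.0 ≈ 35970 in.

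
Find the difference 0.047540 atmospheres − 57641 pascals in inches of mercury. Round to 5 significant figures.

-15.599 inches of mercury

0.047540 atm = 1.42246 inHg and 57641 Pa = 17.0214 inHg.
1.42246 − 17.0214 ≈ -15.599 inHg.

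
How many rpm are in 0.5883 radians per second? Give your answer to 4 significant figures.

5.618 rpm

1 radian per second = 9.54930 revolutions per minute.
Thus 0.5883 × 9.54930 ≈ 5.618 rpm.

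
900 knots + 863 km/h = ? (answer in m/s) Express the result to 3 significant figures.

703 m/s

900 kn = 463.000 m/s and 863 km/h = 239.722 m/s.
463.000 + 239.722 ≈ 703 m/s.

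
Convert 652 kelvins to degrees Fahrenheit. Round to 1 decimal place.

713.9 degrees Fahrenheit

K = (°F + 459.67) × 5/9.
Applying the formula gives 713.9 °F.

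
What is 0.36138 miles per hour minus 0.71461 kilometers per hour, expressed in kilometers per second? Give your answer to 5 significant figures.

-3.6951e-5 km/s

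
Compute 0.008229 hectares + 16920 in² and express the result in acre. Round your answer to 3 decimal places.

0.023 acres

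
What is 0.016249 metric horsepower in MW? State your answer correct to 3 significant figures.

1.20e-5 MW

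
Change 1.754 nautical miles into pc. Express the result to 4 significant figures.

1 nmi = 6.00192 × 10^-14 pc.
Then 1.754 × 6.00192 × 10^-14 ≈ 1.053 × 10^-13 pc.

1.053 × 10^-13 parsecs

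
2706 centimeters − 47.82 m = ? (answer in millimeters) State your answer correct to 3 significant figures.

-20800 mm

2706 cm = 27060.0 mm and 47.82 m = 47820.0 mm.
27060.0 − 47820.0 ≈ -20800 mm.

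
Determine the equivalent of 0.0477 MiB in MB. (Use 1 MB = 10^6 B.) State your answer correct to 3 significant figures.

0.0500 MB

1 mebibyte = 1.04858 MB.
0.0477 × 1.04858 ≈ 0.0500 MB.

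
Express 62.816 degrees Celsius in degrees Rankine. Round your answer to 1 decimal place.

°R = (°C + 273.15) × 9/5.
Applying the formula gives 604.7 °R.

604.7 degrees Rankine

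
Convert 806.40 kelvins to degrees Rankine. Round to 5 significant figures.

1451.5 degrees Rankine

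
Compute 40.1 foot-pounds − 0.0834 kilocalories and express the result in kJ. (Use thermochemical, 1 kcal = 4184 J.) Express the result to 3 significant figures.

40.1 ft·lbf = 0.0543683 kJ and 0.0834 kcal = 0.348946 kJ.
0.0543683 − 0.348946 ≈ -0.295 kJ.

-0.295 kJ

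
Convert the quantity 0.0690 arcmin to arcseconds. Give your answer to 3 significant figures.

4.14 arcseconds

1 arcminute = 60.0000 arcsec.
0.0690 × 60.0000 ≈ 4.14 arcsec.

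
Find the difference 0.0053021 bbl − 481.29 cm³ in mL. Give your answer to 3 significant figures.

362 milliliters

0.0053021 bbl = 842.967 mL and 481.29 cm³ = 481.290 mL.
842.967 − 481.290 ≈ 362 mL.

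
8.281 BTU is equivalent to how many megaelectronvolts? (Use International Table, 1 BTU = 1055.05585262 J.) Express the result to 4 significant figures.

1 British thermal unit = 6.58514 × 10^15 MeV.
8.281 × 6.58514 × 10^15 ≈ 5.453 × 10^16 MeV.

5.453 × 10^16 megaelectronvolts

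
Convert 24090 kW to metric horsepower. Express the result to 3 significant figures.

1 kW = 1.35962 PS.
Then 24090 × 1.35962 ≈ 32800 PS.

32800 metric horsepower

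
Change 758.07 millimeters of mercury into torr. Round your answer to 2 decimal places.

1 millimeter of mercury = 1.00000 torr.
Then 758.07 × 1.00000 ≈ 758.07 torr.

758.07 torr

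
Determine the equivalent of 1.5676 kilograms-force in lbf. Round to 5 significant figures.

3.4560 lbf

1 kgf = 2.20462 lbf.
So 1.5676 × 2.20462 ≈ 3.4560 lbf.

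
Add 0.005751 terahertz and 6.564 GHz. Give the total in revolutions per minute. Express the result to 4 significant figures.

7.389e+11 rpm

0.005751 THz = 3.45060e+11 rpm and 6.564 GHz = 3.93840e+11 rpm.
3.45060e+11 + 3.93840e+11 ≈ 7.389e+11 rpm.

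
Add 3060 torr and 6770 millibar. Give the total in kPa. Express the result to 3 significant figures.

1080 kilopascals

3060 torr = 407.966 kPa and 6770 mbar = 677.000 kPa.
407.966 + 677.000 ≈ 1080 kPa.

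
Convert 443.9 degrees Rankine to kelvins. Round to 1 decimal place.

246.6 K

°R = K × 9/5.
Applying the formula gives 246.6 K.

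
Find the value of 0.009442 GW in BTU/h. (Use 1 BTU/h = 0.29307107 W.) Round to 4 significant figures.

3.222e+7 BTU/h

1 gigawatt = 3.41214e+9 BTU/h.
Then 0.009442 × 3.41214e+9 ≈ 3.222e+7 BTU/h.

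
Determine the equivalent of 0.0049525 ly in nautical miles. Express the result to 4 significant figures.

2.530 × 10^10 nmi

1 light-year = 5.10839 × 10^12 nautical miles.
Then 0.0049525 × 5.10839 × 10^12 ≈ 2.530 × 10^10 nmi.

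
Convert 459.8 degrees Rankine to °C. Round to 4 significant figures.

-17.71 degrees Celsius

°R = (°C + 273.15) × 9/5.
Applying the formula gives -17.71 °C.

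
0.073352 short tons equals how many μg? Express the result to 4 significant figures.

6.654e+10 micrograms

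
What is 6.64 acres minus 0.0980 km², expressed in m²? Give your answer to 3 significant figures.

-71100 square meters

6.64 acre = 26871.1 m² and 0.0980 km² = 98000.0 m².
26871.1 − 98000.0 ≈ -71100 m².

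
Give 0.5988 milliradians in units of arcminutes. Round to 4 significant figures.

2.059 arcmin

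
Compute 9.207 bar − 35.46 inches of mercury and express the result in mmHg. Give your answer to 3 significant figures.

6010 mmHg

9.207 bar = 6905.82 mmHg and 35.46 inHg = 900.684 mmHg.
6905.82 − 900.684 ≈ 6010 mmHg.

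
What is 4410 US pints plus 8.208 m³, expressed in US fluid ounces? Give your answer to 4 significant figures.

4410 US pt = 70560.0 US fl oz and 8.208 m³ = 277545 US fl oz.
70560.0 + 277545 ≈ 348100 US fl oz.

348100 US fl oz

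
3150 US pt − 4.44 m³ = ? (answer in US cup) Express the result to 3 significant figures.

-12500 US cup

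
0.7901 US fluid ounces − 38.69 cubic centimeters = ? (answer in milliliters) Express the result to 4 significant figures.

-15.32 milliliters

0.7901 US fl oz = 23.3660 mL and 38.69 cm³ = 38.6900 mL.
23.3660 − 38.6900 ≈ -15.32 mL.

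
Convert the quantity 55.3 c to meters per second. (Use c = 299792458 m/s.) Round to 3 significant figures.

1 speed of light = 2.99792 × 10^8 meters per second.
Thus 55.3 × 2.99792 × 10^8 ≈ 1.66 × 10^10 m/s.

1.66 × 10^10 meters per second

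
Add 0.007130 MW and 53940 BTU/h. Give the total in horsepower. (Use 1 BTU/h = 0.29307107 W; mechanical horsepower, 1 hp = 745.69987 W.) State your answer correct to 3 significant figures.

0.007130 MW = 9.56149 hp and 53940 BTU/h = 21.1992 hp.
9.56149 + 21.1992 ≈ 30.8 hp.

30.8 horsepower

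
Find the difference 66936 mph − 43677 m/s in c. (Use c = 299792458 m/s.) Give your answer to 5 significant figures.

66936 mph = 9.98126 × 10^-5 c and 43677 m/s = 0.000145691 c.
9.98126 × 10^-5 − 0.000145691 ≈ -4.5878 × 10^-5 c.

-4.5878 × 10^-5 c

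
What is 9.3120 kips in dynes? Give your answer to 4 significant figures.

1 kip = 4.44822e+8 dyn.
9.3120 × 4.44822e+8 ≈ 4.142e+9 dyn.

4.142e+9 dynes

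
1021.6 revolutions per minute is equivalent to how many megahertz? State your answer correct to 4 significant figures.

1 rpm = 1.66667e-8 megahertz.
Then 1021.6 × 1.66667e-8 ≈ 1.703e-5 MHz.

1.703e-5 megahertz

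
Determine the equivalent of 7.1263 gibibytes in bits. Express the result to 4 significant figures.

6.121e+10 bits

1 GiB = 8.58993e+9 bit.
Thus 7.1263 × 8.58993e+9 ≈ 6.121e+10 bit.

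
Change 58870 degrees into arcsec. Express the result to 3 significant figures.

2.12 × 10^8 arcsec

1 degree = 3600.00 arcsec.
So 58870 × 3600.00 ≈ 2.12 × 10^8 arcsec.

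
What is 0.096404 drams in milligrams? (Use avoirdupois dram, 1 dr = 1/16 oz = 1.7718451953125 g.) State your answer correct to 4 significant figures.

170.8 milligrams

1 dr = 1771.85 mg.
Then 0.096404 × 1771.85 ≈ 170.8 mg.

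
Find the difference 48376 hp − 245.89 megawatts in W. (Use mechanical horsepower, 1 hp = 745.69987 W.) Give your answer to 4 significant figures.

-2.098e+8 watts

48376 hp = 3.60740e+7 W and 245.89 MW = 2.45890e+8 W.
3.60740e+7 − 2.45890e+8 ≈ -2.098e+8 W.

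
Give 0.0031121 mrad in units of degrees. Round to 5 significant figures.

1 mrad = 0.0572958 °.
0.0031121 × 0.0572958 ≈ 0.00017831 °.

0.00017831 degrees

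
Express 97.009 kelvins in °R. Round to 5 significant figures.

174.62 °R

°R = K × 9/5.
Applying the formula gives 174.62 °R.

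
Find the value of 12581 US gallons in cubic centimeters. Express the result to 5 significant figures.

1 US gal = 3785.41 cubic centimeters.
12581 × 3785.41 ≈ 4.7624 × 10^7 cm³.

4.7624 × 10^7 cubic centimeters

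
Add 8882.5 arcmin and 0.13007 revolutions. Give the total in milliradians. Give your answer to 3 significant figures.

8882.5 arcmin = 2583.81 mrad and 0.13007 rev = 817.254 mrad.
2583.81 + 817.254 ≈ 3400 mrad.

3400 mrad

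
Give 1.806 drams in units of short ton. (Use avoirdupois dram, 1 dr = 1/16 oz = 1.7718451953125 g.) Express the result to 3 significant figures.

3.53e-6 short tons

1 dram = 1.953125e-6 short tons.
Then 1.806 × 1.953125e-6 ≈ 3.53e-6 short ton.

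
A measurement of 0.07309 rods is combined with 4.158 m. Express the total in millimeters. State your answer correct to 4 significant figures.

0.07309 rod = 367.584 mm and 4.158 m = 4158.00 mm.
367.584 + 4158.00 ≈ 4526 mm.

4526 mm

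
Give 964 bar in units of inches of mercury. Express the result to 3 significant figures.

1 bar = 29.5300 inHg.
964 × 29.5300 ≈ 28500 inHg.

28500 inHg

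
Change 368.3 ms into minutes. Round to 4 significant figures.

0.006138 min

1 millisecond = 1.66667e-5 min.
So 368.3 × 1.66667e-5 ≈ 0.006138 min.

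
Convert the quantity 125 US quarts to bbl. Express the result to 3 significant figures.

0.744 bbl

1 US quart = 0.00595238 bbl.
So 125 × 0.00595238 ≈ 0.744 bbl.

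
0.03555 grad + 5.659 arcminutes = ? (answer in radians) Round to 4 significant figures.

0.002205 radians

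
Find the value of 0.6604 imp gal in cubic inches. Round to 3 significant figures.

1 imperial gallon = 277.419 cubic inches.
Then 0.6604 × 277.419 ≈ 183 in³.

183 in³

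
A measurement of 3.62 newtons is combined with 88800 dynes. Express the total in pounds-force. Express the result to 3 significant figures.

1.01 pounds-force

3.62 N = 0.813808 lbf and 88800 dyn = 0.199630 lbf.
0.813808 + 0.199630 ≈ 1.01 lbf.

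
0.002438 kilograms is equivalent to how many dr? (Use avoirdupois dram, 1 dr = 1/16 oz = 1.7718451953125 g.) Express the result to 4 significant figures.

1 kg = 564.383 drams.
Then 0.002438 × 564.383 ≈ 1.376 dr.

1.376 drams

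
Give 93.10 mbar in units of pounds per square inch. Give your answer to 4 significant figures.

1 mbar = 0.0145038 psi.
Thus 93.10 × 0.0145038 ≈ 1.350 psi.

1.350 psi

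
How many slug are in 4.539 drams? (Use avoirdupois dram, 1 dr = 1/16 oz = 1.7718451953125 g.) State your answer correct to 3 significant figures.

0.000551 slug

1 dram = 0.000121410 slug.
Thus 4.539 × 0.000121410 ≈ 0.000551 slug.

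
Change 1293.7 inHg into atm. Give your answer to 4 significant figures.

1 inch of mercury = 0.0334211 atm.
1293.7 × 0.0334211 ≈ 43.24 atm.

43.24 atm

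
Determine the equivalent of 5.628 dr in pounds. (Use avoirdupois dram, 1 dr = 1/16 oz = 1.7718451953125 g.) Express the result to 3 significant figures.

1 dr = 0.00390625 lb.
Thus 5.628 × 0.00390625 ≈ 0.0220 lb.

0.0220 lb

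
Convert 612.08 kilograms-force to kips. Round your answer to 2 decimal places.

1.35 kips

1 kgf = 0.00220462 kip.
612.08 × 0.00220462 ≈ 1.35 kip.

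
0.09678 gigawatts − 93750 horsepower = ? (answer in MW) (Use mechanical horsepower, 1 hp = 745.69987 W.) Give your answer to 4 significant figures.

26.87 megawatts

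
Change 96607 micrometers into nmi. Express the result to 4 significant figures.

1 μm = 5.39957 × 10^-10 nmi.
So 96607 × 5.39957 × 10^-10 ≈ 5.216 × 10^-5 nmi.

5.216 × 10^-5 nmi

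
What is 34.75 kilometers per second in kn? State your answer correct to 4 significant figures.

67550 kn

1 km/s = 1943.84 kn.
Then 34.75 × 1943.84 ≈ 67550 kn.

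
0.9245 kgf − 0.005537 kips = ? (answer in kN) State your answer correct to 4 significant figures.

0.9245 kgf = 0.00906625 kN and 0.005537 kip = 0.0246298 kN.
0.00906625 − 0.0246298 ≈ -0.01556 kN.

-0.01556 kilonewtons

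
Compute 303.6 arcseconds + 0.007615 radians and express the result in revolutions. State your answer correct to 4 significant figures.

303.6 arcsec = 0.000234259 rev and 0.007615 rad = 0.00121196 rev.
0.000234259 + 0.00121196 ≈ 0.001446 rev.

0.001446 rev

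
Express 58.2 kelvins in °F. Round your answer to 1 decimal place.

K = (°F + 459.67) × 5/9.
Applying the formula gives -354.9 °F.

-354.9 degrees Fahrenheit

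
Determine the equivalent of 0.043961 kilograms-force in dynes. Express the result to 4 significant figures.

1 kgf = 980665 dynes.
So 0.043961 × 980665 ≈ 43110 dyn.

43110 dynes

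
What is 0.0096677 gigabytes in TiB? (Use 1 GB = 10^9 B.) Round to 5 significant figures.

1 gigabyte = 0.000909495 tebibytes.
0.0096677 × 0.000909495 ≈ 8.7927e-6 TiB.

8.7927e-6 tebibytes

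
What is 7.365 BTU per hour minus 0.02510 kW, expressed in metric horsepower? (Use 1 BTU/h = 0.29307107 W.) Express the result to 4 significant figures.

-0.03119 PS

7.365 BTU/h = 0.00293470 PS and 0.02510 kW = 0.0341265 PS.
0.00293470 − 0.0341265 ≈ -0.03119 PS.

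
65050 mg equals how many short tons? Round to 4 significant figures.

7.171e-5 short ton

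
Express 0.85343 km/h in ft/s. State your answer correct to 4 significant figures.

1 km/h = 0.911344 ft/s.
So 0.85343 × 0.911344 ≈ 0.7778 ft/s.

0.7778 ft/s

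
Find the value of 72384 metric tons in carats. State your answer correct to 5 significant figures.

1 t = 5.00000e+6 carats.
Thus 72384 × 5.00000e+6 ≈ 3.6192e+11 ct.

3.6192e+11 carats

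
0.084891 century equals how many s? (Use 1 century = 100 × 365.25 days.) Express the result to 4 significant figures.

2.679 × 10^8 seconds

1 century = 3.15576 × 10^9 s.
So 0.084891 × 3.15576 × 10^9 ≈ 2.679 × 10^8 s.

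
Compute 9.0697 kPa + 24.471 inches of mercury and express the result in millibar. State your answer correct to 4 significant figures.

9.0697 kPa = 90.6970 mbar and 24.471 inHg = 828.683 mbar.
90.6970 + 828.683 ≈ 919.4 mbar.

919.4 mbar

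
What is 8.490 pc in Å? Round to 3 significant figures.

1 parsec = 3.08568 × 10^26 Å.
Then 8.490 × 3.08568 × 10^26 ≈ 2.62 × 10^27 Å.

2.62 × 10^27 angstroms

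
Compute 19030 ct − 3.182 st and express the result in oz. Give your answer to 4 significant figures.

19030 ct = 134.253 oz and 3.182 st = 712.768 oz.
134.253 − 712.768 ≈ -578.5 oz.

-578.5 oz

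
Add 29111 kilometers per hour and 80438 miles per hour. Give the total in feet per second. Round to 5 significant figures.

29111 km/h = 26530.1 ft/s and 80438 mph = 117976 ft/s.
26530.1 + 117976 ≈ 144510 ft/s.

144510 ft/s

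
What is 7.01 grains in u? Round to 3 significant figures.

2.74 × 10^23 atomic mass units

1 gr = 3.90228 × 10^22 u.
7.01 × 3.90228 × 10^22 ≈ 2.74 × 10^23 u.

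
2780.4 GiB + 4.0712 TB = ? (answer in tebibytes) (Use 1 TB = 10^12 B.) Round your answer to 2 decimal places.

6.42 TiB

2780.4 GiB = 2.71523 TiB and 4.0712 TB = 3.70273 TiB.
2.71523 + 3.70273 ≈ 6.42 TiB.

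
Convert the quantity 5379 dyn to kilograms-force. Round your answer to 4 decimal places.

1 dyn = 1.01972e-6 kgf.
Thus 5379 × 1.01972e-6 ≈ 0.0055 kgf.

0.0055 kilograms-force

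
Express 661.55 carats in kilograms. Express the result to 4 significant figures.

1 ct = 0.000200000 kg.
Then 661.55 × 0.000200000 ≈ 0.1323 kg.

0.1323 kg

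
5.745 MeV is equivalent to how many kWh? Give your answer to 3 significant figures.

1 megaelectronvolt = 4.45049e-20 kWh.
So 5.745 × 4.45049e-20 ≈ 2.56e-19 kWh.

2.56e-19 kilowatt-hours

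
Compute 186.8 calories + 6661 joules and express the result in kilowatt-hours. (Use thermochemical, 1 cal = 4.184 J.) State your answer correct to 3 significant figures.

0.00207 kWh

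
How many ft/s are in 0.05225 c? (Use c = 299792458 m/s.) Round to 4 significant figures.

5.139e+7 ft/s

1 c = 9.83571e+8 feet per second.
Then 0.05225 × 9.83571e+8 ≈ 5.139e+7 ft/s.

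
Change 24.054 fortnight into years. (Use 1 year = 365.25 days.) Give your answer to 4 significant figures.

0.9220 years

1 fortnight = 0.0383299 yr.
Thus 24.054 × 0.0383299 ≈ 0.9220 yr.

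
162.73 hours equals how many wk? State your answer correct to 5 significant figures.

0.96863 weeks

1 h = 0.00595238 wk.
162.73 × 0.00595238 ≈ 0.96863 wk.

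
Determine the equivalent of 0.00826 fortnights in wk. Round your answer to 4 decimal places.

1 fortnight = 2.00000 weeks.
0.00826 × 2.00000 ≈ 0.0165 wk.

0.0165 wk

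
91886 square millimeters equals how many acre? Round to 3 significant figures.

2.27 × 10^-5 acre

1 mm² = 2.47105 × 10^-10 acres.
91886 × 2.47105 × 10^-10 ≈ 2.27 × 10^-5 acre.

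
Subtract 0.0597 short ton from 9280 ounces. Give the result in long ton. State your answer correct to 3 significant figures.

9280 oz = 0.258929 long ton and 0.0597 short ton = 0.0533036 long ton.
0.258929 − 0.0533036 ≈ 0.206 long ton.

0.206 long tons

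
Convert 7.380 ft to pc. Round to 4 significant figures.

1 foot = 9.87790e-18 pc.
7.380 × 9.87790e-18 ≈ 7.290e-17 pc.

7.290e-17 pc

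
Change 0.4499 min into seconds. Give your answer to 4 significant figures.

26.99 s

1 min = 60.0000 seconds.
So 0.4499 × 60.0000 ≈ 26.99 s.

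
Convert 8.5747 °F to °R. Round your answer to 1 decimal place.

468.2 degrees Rankine

°R = °F + 459.67.
Applying the formula gives 468.2 °R.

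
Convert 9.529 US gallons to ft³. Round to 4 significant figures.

1.274 ft³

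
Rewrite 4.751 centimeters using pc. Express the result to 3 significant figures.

1.54e-18 parsecs

1 centimeter = 3.24078e-19 pc.
Thus 4.751 × 3.24078e-19 ≈ 1.54e-18 pc.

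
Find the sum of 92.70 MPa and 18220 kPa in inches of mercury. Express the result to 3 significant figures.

92.70 MPa = 27374.3 inHg and 18220 kPa = 5380.36 inHg.
27374.3 + 5380.36 ≈ 32800 inHg.

32800 inHg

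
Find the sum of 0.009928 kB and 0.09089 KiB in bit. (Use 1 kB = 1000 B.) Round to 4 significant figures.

0.009928 kB = 79.4240 bit and 0.09089 KiB = 744.571 bit.
79.4240 + 744.571 ≈ 824.0 bit.

824.0 bit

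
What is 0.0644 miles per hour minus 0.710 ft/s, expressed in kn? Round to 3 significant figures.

-0.365 knots

0.0644 mph = 0.0559621 kn and 0.710 ft/s = 0.420663 kn.
0.0559621 − 0.420663 ≈ -0.365 kn.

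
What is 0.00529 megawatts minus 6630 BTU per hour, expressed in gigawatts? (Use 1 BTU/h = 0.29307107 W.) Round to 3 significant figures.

3.35 × 10^-6 GW

0.00529 MW = 5.29000 × 10^-6 GW and 6630 BTU/h = 1.94306 × 10^-6 GW.
5.29000 × 10^-6 − 1.94306 × 10^-6 ≈ 3.35 × 10^-6 GW.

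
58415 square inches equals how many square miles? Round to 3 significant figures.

1.46e-5 mi²

1 in² = 2.49098e-10 square miles.
58415 × 2.49098e-10 ≈ 1.46e-5 mi².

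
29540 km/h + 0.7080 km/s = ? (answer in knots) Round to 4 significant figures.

29540 km/h = 15950.3 kn and 0.7080 km/s = 1376.24 kn.
15950.3 + 1376.24 ≈ 17330 kn.

17330 knots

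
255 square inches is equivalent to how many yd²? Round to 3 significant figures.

0.197 yd²

1 in² = 0.000771605 square yards.
So 255 × 0.000771605 ≈ 0.197 yd².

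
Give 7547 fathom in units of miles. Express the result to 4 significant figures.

8.576 mi

1 fathom = 0.00113636 miles.
Thus 7547 × 0.00113636 ≈ 8.576 mi.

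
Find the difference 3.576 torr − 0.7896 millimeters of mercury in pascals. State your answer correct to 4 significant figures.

3.576 torr = 476.761 Pa and 0.7896 mmHg = 105.271 Pa.
476.761 − 105.271 ≈ 371.5 Pa.

371.5 pascals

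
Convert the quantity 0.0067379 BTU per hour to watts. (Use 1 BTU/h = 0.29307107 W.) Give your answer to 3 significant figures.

0.00197 W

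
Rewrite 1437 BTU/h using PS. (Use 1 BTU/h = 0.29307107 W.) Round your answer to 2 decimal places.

1 BTU/h = 0.000398466 PS.
1437 × 0.000398466 ≈ 0.57 PS.

0.57 metric horsepower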